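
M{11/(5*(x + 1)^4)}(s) 11*gamma(s)*gamma(4 - s)/30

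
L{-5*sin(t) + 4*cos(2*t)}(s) 4*s/(s^2 + 4) - 5/(s^2 + 1)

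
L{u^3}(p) 6/p^4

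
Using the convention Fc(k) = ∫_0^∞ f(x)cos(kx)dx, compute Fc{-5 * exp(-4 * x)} -20/(k^2+16)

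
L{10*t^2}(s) 20/s^3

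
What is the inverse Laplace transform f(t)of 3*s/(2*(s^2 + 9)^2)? t*sin(3*t)/4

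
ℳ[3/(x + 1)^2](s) -3*pi*(s - 1)/sin(pi*s)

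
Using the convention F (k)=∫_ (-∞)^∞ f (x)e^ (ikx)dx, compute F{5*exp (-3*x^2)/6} 5*sqrt (3)*sqrt (pi)*exp (-k^2/12)/18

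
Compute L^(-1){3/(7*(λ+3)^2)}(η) 3*η*exp(-3*η)/7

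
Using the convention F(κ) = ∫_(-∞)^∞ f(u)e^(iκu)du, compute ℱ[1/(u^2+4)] pi * exp(-2 * Abs(κ))/2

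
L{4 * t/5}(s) 4/(5 * s^2)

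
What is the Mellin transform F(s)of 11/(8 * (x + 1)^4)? 11 * gamma(s) * gamma(4 - s)/48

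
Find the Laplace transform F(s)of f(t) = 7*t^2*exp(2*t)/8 7/(4*(s - 2)^3)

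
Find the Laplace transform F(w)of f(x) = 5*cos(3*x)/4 5*w/(4*(w^2 + 9))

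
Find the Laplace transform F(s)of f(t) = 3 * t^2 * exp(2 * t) 6/(s - 2)^3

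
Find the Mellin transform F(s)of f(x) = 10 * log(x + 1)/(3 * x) -10 * pi * csc(pi * s)/(3 * s - 3)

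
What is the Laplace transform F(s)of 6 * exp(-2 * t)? 6/(s + 2)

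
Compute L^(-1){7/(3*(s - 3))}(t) 7*exp(3*t)/3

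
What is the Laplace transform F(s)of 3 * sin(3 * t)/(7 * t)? 3 * atan(3/s)/7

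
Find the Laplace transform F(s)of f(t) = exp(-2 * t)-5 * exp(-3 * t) 1/(s + 2)-5/(s + 3)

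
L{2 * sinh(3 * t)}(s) 6/(s^2 - 9)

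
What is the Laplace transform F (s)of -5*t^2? -10/s^3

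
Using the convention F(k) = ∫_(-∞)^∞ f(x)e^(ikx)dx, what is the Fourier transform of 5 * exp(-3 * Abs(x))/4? 15/(2 * (k^2 + 9))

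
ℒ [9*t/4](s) 9/(4*s^2)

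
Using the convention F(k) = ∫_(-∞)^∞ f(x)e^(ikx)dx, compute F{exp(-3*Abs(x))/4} 3/(2*(k^2+9))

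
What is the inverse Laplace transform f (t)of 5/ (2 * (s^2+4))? 5 * sin (2 * t)/4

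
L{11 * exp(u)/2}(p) 11/(2 * (p - 1))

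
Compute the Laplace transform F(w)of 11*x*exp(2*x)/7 11/(7*(w - 2)^2)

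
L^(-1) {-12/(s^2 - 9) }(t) -4*sinh(3*t) 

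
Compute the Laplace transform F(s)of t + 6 6/s + s^(-2)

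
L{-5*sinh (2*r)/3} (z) -10/ (3*z^2 - 12)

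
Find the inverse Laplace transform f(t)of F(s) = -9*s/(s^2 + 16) -9*cos(4*t)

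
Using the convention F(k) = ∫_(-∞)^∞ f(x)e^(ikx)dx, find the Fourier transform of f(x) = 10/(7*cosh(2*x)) 5*pi/(7*cosh(pi*k/4))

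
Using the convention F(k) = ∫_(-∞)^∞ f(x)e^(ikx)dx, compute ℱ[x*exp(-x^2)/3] I*sqrt(pi)*k*exp(-k^2/4)/6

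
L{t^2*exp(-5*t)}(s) 2/(s + 5)^3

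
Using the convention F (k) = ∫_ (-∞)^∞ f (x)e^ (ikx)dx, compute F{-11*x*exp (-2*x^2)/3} -11*sqrt (2)*I*sqrt (pi)*k*exp (-k^2/8)/24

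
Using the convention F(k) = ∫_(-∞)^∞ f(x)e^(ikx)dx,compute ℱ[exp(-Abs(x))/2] 1/(k^2 + 1)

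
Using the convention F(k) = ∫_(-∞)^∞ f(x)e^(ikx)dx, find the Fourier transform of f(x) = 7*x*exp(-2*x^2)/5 7*sqrt(2)*I*sqrt(pi)*k*exp(-k^2/8)/40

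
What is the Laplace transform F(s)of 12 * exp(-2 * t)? 12/(s+2)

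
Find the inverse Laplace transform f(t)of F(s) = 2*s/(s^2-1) 2*cosh(t)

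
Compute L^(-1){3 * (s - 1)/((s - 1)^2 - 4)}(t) 3 * exp(t) * cosh(2 * t)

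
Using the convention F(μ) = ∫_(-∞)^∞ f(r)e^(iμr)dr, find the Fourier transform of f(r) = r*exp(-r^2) I*sqrt(pi)*μ*exp(-μ^2/4)/2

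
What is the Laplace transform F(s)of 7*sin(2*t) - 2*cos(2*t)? 14/(s^2 + 4) - 2*s/(s^2 + 4)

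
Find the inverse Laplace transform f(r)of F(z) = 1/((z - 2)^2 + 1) exp(2*r)*sin(r)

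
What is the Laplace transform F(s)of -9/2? -9/(2*s)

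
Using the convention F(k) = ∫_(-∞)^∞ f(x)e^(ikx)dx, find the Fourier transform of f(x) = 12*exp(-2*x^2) 6*sqrt(2)*sqrt(pi)*exp(-k^2/8)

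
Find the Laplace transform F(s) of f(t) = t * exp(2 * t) (s - 2) ^(-2) 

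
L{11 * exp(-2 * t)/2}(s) 11/(2 * (s + 2))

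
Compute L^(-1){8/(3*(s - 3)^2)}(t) 8*t*exp(3*t)/3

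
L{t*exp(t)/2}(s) 1/(2*(s - 1)^2)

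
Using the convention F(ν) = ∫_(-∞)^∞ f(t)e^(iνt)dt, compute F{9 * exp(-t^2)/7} 9 * sqrt(pi) * exp(-ν^2/4)/7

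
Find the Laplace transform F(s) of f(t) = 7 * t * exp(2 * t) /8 7/(8 * (s - 2) ^2) 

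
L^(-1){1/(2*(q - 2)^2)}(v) v*exp(2*v)/2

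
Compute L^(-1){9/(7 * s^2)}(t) 9 * t/7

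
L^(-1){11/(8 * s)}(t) 11/8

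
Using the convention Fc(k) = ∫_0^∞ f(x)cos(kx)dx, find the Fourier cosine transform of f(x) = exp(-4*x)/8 1/(2*(k^2 + 16))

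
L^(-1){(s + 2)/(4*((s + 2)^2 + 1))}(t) exp(-2*t)*cos(t)/4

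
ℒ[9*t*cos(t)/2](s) 9*(s^2-1)/(2*(s^2 + 1)^2)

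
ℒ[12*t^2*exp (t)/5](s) 24/ (5*(s - 1)^3)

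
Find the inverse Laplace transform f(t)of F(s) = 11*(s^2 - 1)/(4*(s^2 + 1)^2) 11*t*cos(t)/4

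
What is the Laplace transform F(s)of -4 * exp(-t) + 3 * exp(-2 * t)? 3/(s + 2) - 4/(s + 1)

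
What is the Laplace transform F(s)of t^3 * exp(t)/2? 3/(s - 1)^4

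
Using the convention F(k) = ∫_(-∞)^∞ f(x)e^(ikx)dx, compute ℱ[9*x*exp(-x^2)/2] 9*I*sqrt(pi)*k*exp(-k^2/4)/4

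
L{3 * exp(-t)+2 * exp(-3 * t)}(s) 3/(s+1)+2/(s+3)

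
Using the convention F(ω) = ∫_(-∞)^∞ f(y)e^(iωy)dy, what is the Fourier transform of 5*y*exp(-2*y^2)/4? 5*sqrt(2)*I*sqrt(pi)*ω*exp(-ω^2/8)/32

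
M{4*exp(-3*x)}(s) 4*gamma(s)/3^s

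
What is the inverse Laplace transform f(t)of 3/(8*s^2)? 3*t/8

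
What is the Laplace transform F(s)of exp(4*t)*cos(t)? (s - 4)/((s - 4)^2 + 1)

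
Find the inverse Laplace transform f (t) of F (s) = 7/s 7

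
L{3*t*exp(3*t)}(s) 3/(s - 3)^2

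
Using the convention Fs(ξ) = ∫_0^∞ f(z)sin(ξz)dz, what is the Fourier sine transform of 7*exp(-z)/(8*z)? 7*atan(ξ)/8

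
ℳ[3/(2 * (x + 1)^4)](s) gamma(s) * gamma(4 - s)/4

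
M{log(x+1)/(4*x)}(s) -pi*csc(pi*s)/(4*s - 4)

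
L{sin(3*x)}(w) 3/(w^2 + 9)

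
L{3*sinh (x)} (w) 3/ (w^2 - 1)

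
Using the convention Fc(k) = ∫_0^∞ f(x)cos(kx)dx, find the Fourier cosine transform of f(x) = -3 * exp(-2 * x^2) -3 * sqrt(2) * sqrt(pi) * exp(-k^2/8)/4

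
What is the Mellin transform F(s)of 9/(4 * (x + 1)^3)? 9 * pi * (s - 2) * (s - 1)/(8 * sin(pi * s))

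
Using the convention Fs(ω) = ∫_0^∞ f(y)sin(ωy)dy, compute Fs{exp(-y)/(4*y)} atan(ω)/4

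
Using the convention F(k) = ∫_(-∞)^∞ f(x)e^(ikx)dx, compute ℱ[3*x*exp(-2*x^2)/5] 3*sqrt(2)*I*sqrt(pi)*k*exp(-k^2/8)/40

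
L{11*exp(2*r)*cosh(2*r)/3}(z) 11*(z - 2)/(3*z*(z - 4))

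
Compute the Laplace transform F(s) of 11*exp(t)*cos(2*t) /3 11*(s - 1) /(3*((s - 1) ^2 + 4) ) 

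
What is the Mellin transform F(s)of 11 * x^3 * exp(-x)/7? 11 * gamma(s + 3)/7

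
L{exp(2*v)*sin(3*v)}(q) 3/((q - 2)^2 + 9)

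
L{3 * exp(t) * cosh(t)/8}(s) 3 * (s - 1)/(8 * s * (s - 2))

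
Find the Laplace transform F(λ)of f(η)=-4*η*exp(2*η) -4/(λ - 2)^2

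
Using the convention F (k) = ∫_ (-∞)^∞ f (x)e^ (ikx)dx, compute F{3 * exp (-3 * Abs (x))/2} 9/ (k^2 + 9)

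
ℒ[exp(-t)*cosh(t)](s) (s+1)/(s*(s+2))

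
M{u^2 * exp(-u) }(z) gamma(z + 2) 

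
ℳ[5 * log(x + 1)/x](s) -5 * pi * csc(pi * s)/(s - 1)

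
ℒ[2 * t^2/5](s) 4/(5 * s^3)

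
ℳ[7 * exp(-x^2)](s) 7 * gamma(s/2)/2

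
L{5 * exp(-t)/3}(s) 5/(3 * (s+1))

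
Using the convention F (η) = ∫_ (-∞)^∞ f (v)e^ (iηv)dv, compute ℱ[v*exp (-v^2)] I*sqrt (pi)*η*exp (-η^2/4)/2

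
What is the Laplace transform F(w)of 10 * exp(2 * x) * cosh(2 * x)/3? 10 * (w - 2)/(3 * w * (w - 4))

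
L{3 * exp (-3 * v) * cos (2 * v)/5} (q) 3 * (q+3)/ (5 * ( (q+3)^2+4))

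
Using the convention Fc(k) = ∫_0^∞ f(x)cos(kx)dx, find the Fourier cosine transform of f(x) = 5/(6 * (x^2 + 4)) 5 * pi * exp(-2 * k)/24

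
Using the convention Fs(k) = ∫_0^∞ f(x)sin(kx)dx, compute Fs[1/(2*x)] pi/4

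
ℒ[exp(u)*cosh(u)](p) (p - 1)/(p*(p - 2))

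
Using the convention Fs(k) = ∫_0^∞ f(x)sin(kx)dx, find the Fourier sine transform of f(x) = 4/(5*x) 2*pi/5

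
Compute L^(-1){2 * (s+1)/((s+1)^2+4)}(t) 2 * exp(-t) * cos(2 * t)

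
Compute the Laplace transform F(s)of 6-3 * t 6/s - 3/s^2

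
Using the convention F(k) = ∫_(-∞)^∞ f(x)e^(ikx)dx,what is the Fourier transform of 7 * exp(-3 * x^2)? 7 * sqrt(3) * sqrt(pi) * exp(-k^2/12)/3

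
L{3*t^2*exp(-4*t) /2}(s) 3/(s + 4) ^3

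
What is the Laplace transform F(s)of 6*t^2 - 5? 12/s^3 - 5/s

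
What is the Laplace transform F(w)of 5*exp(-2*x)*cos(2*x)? 5*(w + 2)/((w + 2)^2 + 4)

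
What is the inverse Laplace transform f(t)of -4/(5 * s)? -4/5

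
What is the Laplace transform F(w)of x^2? 2/w^3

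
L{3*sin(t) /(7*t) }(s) 3*atan(1/s) /7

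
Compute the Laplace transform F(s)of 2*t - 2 2/s^2-2/s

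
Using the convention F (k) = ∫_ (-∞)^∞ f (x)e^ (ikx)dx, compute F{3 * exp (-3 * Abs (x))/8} 9/ (4 * (k^2 + 9))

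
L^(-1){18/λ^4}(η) 3*η^3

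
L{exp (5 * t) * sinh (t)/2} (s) 1/ (2 * ( (s - 5)^2 - 1))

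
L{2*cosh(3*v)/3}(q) 2*q/(3*(q^2 - 9))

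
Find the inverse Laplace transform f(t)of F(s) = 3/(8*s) 3/8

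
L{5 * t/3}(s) 5/(3 * s^2)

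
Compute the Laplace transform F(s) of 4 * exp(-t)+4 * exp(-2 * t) 4/(s+1)+4/(s+2) 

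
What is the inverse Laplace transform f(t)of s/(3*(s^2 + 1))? cos(t)/3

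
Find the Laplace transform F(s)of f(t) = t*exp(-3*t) (s + 3)^(-2)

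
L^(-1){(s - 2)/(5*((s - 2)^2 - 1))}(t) exp(2*t)*cosh(t)/5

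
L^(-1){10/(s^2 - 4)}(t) 5*sinh(2*t)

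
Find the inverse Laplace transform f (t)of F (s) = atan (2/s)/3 sin (2*t)/ (3*t)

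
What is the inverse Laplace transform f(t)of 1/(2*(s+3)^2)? t*exp(-3*t)/2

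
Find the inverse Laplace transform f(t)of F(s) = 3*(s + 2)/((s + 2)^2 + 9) 3*exp(-2*t)*cos(3*t)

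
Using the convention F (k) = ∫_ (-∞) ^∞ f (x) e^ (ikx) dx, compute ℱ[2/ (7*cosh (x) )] 2*pi/ (7*cosh (pi*k/2) ) 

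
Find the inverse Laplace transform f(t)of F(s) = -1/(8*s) -1/8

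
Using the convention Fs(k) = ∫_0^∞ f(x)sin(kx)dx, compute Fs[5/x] 5*pi/2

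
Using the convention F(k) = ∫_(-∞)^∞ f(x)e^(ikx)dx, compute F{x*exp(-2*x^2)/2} sqrt(2)*I*sqrt(pi)*k*exp(-k^2/8)/16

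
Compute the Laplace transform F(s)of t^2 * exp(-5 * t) 2/(s+5)^3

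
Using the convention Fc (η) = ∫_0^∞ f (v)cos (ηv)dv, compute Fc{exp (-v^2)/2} sqrt (pi) * exp (-η^2/4)/4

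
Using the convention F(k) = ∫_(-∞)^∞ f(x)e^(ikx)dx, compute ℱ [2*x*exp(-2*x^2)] sqrt(2)*I*sqrt(pi)*k*exp(-k^2/8)/4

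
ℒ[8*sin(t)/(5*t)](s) 8*atan(1/s)/5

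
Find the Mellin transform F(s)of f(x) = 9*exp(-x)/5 9*gamma(s)/5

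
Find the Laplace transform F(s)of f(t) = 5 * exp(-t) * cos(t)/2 5 * (s + 1)/(2 * ((s + 1)^2 + 1))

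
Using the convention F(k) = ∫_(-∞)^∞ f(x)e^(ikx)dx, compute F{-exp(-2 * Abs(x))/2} -2/(k^2 + 4)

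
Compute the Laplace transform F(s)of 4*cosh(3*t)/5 4*s/(5*(s^2 - 9))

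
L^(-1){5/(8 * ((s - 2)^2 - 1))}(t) 5 * exp(2 * t) * sinh(t)/8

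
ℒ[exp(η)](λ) 1/(λ - 1) 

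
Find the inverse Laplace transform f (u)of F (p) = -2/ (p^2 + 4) -sin (2 * u)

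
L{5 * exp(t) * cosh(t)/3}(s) 5 * (s - 1)/(3 * s * (s - 2))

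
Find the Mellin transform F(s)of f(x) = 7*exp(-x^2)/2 7*gamma(s/2)/4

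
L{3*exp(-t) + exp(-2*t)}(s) 1/(s + 2) + 3/(s + 1)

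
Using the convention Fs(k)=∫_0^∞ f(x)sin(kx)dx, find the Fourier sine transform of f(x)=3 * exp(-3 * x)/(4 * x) 3 * atan(k/3)/4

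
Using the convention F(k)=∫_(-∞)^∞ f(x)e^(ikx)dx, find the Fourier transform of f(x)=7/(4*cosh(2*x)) 7*pi/(8*cosh(pi*k/4))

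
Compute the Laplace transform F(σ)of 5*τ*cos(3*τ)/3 5*(σ^2 - 9)/(3*(σ^2 + 9)^2)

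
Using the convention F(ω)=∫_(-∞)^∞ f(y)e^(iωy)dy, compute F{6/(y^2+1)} 6 * pi * exp(-Abs(ω))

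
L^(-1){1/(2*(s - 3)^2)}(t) t*exp(3*t)/2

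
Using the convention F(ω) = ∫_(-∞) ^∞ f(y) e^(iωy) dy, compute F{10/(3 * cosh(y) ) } 10 * pi/(3 * cosh(pi * ω/2) ) 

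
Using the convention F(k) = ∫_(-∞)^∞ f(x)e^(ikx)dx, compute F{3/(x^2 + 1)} 3*pi*exp(-Abs(k))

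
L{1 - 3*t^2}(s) 1/s - 6/s^3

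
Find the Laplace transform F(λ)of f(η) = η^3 6/λ^4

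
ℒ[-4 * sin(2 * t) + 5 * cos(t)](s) 5 * s/(s^2 + 1) - 8/(s^2 + 4)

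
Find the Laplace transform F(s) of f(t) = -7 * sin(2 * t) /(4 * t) -7 * atan(2/s) /4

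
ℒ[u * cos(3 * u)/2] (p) (p^2-9)/(2 * (p^2 + 9)^2)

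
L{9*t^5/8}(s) 135/s^6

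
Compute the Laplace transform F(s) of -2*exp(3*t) -2/(s - 3) 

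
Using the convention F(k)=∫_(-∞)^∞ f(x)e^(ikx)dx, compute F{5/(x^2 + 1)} 5*pi*exp(-Abs(k))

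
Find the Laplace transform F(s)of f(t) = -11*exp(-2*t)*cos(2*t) 11*(-s - 2)/((s+2)^2+4)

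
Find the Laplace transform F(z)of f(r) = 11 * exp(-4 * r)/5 11/(5 * (z + 4))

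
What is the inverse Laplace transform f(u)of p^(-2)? u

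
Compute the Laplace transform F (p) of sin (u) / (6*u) atan (1/p) /6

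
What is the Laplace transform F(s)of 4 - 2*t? 4/s - 2/s^2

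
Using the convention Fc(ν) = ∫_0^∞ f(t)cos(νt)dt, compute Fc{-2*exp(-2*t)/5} -4/(5*ν^2 + 20)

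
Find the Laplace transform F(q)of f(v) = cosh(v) q/(q^2 - 1)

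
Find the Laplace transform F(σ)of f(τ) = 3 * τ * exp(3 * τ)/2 3/(2 * (σ - 3)^2)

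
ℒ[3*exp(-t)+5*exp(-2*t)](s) 5/(s+2)+3/(s+1)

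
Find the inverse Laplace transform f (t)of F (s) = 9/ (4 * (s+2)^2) 9 * t * exp (-2 * t)/4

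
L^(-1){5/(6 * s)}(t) 5/6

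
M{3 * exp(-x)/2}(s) 3 * gamma(s)/2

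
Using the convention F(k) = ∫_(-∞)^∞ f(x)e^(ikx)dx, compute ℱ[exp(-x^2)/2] sqrt(pi)*exp(-k^2/4)/2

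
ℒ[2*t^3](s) 12/s^4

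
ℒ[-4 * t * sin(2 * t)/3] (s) -16 * s/(3 * (s^2 + 4)^2)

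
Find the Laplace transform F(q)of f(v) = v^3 6/q^4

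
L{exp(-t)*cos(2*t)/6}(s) (s + 1)/(6*((s + 1)^2 + 4))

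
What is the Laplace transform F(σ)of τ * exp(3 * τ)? (σ - 3)^(-2)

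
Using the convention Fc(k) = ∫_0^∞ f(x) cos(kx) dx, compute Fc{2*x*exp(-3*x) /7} 2*(9 - k^2) /(7*(k^2+9) ^2) 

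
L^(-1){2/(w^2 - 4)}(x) sinh(2*x)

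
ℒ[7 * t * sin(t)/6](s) 7 * s/(3 * (s^2+1)^2)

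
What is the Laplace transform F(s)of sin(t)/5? 1/(5 * (s^2 + 1))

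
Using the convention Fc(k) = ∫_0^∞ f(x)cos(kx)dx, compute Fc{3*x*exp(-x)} 3*(1 - k^2)/(k^2 + 1)^2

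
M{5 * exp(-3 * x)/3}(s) 5 * gamma(s)/(3 * 3^s)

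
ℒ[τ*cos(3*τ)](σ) (σ^2 - 9)/(σ^2 + 9)^2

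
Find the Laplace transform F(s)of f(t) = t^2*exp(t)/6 1/(3*(s - 1)^3)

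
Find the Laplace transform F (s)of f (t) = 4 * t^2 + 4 4/s + 8/s^3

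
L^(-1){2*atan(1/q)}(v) 2*sin(v)/v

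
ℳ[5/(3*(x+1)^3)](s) 5*pi*(s - 2)*(s - 1)/(6*sin(pi*s))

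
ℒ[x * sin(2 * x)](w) 4 * w/(w^2 + 4) ^2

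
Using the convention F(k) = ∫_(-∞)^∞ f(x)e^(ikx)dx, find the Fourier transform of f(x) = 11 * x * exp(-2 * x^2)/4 11 * sqrt(2) * I * sqrt(pi) * k * exp(-k^2/8)/32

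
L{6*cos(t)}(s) 6*s/(s^2+1)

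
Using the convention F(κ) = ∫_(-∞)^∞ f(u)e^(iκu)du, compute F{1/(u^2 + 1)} pi * exp(-Abs(κ))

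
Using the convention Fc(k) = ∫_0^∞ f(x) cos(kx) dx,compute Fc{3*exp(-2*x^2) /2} 3*sqrt(2)*sqrt(pi)*exp(-k^2/8) /8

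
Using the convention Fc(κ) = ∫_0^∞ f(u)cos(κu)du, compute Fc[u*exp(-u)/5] (1 - κ^2)/(5*(κ^2 + 1)^2)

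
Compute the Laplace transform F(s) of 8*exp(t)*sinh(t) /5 8/(5*s*(s - 2) ) 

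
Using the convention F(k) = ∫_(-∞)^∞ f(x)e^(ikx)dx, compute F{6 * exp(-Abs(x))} 12/(k^2 + 1)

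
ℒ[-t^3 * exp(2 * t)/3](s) -2/(s - 2)^4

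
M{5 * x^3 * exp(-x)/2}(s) 5 * gamma(s + 3)/2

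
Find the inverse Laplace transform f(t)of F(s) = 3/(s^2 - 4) 3*sinh(2*t)/2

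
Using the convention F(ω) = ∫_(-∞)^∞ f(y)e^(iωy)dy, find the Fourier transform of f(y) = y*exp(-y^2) I*sqrt(pi)*ω*exp(-ω^2/4)/2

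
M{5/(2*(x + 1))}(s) 5*pi*csc(pi*s)/2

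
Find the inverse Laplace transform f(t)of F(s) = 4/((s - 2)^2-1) 4 * exp(2 * t) * sinh(t)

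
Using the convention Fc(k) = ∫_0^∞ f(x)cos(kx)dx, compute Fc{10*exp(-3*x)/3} 10/(k^2 + 9)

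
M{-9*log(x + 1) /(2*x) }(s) 9*pi*csc(pi*s) /(2*(s - 1) ) 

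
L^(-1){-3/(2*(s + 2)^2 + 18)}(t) -exp(-2*t)*sin(3*t)/2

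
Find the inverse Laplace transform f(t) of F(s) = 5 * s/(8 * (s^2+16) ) 5 * cos(4 * t) /8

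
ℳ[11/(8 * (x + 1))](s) 11 * pi * csc(pi * s)/8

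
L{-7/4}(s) -7/(4 * s)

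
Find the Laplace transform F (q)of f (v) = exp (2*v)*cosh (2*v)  (q - 2)/ (q*(q - 4))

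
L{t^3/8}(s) 3/(4 * s^4)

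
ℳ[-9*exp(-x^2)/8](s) -9*gamma(s/2)/16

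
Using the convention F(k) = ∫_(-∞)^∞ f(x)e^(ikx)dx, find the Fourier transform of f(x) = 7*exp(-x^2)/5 7*sqrt(pi)*exp(-k^2/4)/5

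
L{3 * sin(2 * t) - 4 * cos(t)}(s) 6/(s^2 + 4) - 4 * s/(s^2 + 1)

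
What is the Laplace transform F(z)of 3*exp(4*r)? 3/(z - 4)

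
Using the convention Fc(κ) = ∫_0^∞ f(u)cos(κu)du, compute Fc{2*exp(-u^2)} sqrt(pi)*exp(-κ^2/4)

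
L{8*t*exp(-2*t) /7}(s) 8/(7*(s + 2) ^2) 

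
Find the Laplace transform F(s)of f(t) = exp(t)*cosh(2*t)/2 (s - 1)/(2*((s - 1)^2 - 4))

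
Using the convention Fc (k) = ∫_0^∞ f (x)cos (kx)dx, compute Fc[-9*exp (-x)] -9/ (k^2+1)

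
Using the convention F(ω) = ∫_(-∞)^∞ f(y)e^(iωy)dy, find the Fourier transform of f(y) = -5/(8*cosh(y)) -5*pi/(8*cosh(pi*ω/2))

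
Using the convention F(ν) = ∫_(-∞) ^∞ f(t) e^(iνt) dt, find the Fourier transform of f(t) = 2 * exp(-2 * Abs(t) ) 8/(ν^2 + 4) 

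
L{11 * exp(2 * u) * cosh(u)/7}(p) 11 * (p - 2)/(7 * ((p - 2)^2-1))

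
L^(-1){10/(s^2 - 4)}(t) 5 * sinh(2 * t)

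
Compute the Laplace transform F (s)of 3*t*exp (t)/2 3/ (2*(s - 1)^2)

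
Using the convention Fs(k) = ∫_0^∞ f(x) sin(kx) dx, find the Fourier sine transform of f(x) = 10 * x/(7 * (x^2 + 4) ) 5 * pi * exp(-2 * k) /7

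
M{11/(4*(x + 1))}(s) 11*pi*csc(pi*s)/4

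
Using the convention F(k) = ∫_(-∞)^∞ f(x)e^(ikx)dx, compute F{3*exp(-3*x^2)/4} sqrt(3)*sqrt(pi)*exp(-k^2/12)/4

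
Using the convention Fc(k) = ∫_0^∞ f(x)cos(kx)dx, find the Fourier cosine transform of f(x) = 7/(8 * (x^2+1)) 7 * pi * exp(-k)/16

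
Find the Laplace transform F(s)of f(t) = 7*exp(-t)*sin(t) 7/((s + 1)^2 + 1)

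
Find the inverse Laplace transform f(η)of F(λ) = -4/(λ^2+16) -sin(4*η)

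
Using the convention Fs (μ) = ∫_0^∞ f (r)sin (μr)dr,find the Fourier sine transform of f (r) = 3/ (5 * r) 3 * pi/10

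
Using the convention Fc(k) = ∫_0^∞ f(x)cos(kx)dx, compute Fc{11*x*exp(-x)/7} 11*(1 - k^2)/(7*(k^2 + 1)^2)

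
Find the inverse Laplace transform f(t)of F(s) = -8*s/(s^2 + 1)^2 -4*t*sin(t)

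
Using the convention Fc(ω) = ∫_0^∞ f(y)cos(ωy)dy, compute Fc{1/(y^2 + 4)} pi * exp(-2 * ω)/4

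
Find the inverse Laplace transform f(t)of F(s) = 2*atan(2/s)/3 2*sin(2*t)/(3*t)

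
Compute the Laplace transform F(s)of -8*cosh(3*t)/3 -8*s/(3*s^2 - 27)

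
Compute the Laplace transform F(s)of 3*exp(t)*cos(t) 3*(s - 1)/((s - 1)^2+1)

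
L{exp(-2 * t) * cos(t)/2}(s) (s + 2)/(2 * ((s + 2)^2 + 1))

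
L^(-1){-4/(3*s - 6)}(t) -4*exp(2*t)/3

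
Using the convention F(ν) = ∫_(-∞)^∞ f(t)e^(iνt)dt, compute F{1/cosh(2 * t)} pi/(2 * cosh(pi * ν/4))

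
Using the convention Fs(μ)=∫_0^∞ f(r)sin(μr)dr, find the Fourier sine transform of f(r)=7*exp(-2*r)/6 7*μ/(6*(μ^2 + 4))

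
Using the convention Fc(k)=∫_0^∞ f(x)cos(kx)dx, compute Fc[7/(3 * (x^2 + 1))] 7 * pi * exp(-k)/6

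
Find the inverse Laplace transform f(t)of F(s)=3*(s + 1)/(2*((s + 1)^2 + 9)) 3*exp(-t)*cos(3*t)/2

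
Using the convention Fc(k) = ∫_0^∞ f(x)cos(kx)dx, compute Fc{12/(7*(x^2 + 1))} 6*pi*exp(-k)/7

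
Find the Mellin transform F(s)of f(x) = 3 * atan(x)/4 -3 * pi * sec(pi * s/2)/(8 * s)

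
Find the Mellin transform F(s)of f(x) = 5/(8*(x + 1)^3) 5*pi*(s - 2)*(s - 1)/(16*sin(pi*s))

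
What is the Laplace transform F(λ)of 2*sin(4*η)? 8/(λ^2 + 16)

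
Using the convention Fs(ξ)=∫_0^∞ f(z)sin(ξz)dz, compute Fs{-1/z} -pi/2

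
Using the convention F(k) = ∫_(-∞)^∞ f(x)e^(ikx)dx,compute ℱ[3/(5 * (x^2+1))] 3 * pi * exp(-Abs(k))/5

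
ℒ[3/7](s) 3/(7 * s)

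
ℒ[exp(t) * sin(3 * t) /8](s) 3/(8 * ((s - 1) ^2+9) ) 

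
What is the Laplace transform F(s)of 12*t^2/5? 24/(5*s^3)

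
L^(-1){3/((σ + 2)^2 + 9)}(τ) exp(-2 * τ) * sin(3 * τ)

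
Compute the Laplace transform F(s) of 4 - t 4/s - 1/s^2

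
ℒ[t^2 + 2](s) 2/s + 2/s^3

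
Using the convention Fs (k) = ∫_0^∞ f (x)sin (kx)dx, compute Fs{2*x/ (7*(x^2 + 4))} pi*exp (-2*k)/7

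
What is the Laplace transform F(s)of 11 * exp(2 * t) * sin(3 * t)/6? 11/(2 * ((s - 2)^2 + 9))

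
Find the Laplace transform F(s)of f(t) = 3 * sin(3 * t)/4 9/(4 * (s^2 + 9))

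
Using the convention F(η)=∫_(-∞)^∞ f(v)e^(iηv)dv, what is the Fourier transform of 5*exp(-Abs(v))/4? 5/(2*(η^2+1))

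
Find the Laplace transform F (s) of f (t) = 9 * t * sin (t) 18 * s/ (s^2 + 1) ^2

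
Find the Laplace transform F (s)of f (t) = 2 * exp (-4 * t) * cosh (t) 2 * (s + 4)/ ( (s + 4)^2 - 1)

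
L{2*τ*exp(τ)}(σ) 2/(σ - 1)^2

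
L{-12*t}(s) -12/s^2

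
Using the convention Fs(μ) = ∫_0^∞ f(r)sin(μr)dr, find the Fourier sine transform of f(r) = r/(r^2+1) pi*exp(-μ)/2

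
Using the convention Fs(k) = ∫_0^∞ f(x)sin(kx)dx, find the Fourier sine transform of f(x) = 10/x 5 * pi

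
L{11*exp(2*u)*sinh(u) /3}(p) 11/(3*((p - 2) ^2-1) ) 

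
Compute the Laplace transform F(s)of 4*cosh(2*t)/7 4*s/(7*(s^2 - 4))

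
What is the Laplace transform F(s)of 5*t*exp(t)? 5/(s - 1)^2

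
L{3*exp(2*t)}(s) 3/(s - 2)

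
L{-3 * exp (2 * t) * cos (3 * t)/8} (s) 3 * (2 - s)/ (8 * ( (s - 2)^2 + 9))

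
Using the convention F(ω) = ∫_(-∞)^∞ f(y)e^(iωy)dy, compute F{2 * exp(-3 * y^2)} 2 * sqrt(3) * sqrt(pi) * exp(-ω^2/12)/3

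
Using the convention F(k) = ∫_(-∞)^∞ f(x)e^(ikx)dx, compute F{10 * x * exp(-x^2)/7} 5 * I * sqrt(pi) * k * exp(-k^2/4)/7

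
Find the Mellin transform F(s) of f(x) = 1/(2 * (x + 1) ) pi * csc(pi * s) /2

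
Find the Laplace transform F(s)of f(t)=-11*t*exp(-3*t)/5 -11/(5*(s+3)^2)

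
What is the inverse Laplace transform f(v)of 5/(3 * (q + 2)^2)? 5 * v * exp(-2 * v)/3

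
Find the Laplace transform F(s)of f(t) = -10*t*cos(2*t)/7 10*(4 - s^2)/(7*(s^2+4)^2)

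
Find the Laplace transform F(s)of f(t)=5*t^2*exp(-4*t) 10/(s+4)^3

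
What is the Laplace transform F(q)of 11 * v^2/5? 22/(5 * q^3)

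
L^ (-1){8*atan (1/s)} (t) 8*sin (t)/t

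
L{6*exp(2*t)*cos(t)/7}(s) 6*(s - 2)/(7*((s - 2)^2+1))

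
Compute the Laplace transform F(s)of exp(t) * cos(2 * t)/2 (s - 1)/(2 * ((s - 1)^2 + 4))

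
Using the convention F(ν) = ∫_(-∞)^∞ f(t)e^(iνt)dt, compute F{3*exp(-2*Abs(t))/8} 3/(2*(ν^2+4))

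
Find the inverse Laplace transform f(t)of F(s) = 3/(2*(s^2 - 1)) 3*sinh(t)/2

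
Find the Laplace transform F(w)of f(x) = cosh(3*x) w/(w^2 - 9)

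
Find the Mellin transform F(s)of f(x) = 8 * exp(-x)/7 8 * gamma(s)/7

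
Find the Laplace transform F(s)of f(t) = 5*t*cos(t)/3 5*(s^2 - 1)/(3*(s^2 + 1)^2)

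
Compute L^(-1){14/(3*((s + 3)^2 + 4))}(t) 7*exp(-3*t)*sin(2*t)/3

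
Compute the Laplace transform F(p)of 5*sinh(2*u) 10/(p^2 - 4)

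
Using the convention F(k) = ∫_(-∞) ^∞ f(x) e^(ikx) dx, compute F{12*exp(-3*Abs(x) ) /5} 72/(5*(k^2 + 9) ) 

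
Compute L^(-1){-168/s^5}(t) -7*t^4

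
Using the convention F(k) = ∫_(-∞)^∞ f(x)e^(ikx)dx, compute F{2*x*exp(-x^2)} I*sqrt(pi)*k*exp(-k^2/4)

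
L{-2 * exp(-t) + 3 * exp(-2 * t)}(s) 3/(s + 2) - 2/(s + 1)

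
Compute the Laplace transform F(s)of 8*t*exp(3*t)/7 8/(7*(s - 3)^2)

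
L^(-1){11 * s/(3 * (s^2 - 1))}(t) 11 * cosh(t)/3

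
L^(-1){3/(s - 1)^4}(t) t^3*exp(t)/2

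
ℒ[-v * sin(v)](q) -2 * q/(q^2 + 1)^2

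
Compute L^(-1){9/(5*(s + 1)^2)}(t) 9*t*exp(-t)/5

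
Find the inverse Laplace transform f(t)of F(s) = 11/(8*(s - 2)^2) 11*t*exp(2*t)/8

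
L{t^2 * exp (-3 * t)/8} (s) 1/ (4 * (s + 3)^3)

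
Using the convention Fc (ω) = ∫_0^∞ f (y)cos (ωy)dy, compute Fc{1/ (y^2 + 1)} pi*exp (-ω)/2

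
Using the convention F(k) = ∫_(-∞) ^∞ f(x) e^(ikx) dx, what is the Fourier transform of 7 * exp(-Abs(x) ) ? 14/(k^2 + 1) 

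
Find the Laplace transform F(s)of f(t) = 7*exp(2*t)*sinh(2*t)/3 14/(3*s*(s - 4))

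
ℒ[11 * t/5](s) 11/(5 * s^2)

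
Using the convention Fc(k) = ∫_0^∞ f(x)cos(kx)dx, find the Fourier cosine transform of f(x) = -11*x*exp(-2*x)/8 11*(k^2 - 4)/(8*(k^2+4)^2)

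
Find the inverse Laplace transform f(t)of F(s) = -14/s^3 -7*t^2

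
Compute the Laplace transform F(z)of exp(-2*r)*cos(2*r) (z + 2)/((z + 2)^2 + 4)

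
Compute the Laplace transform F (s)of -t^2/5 -2/ (5 * s^3)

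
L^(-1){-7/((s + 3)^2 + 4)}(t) -7*exp(-3*t)*sin(2*t)/2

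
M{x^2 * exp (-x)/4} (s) gamma (s + 2)/4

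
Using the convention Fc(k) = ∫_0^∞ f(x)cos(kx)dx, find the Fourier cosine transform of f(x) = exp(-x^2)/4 sqrt(pi)*exp(-k^2/4)/8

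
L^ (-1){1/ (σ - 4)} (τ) exp (4*τ)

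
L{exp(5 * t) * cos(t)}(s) (s - 5)/((s - 5)^2 + 1)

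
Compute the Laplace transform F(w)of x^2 2/w^3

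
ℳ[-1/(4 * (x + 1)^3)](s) -pi * (s - 2) * (s - 1)/(8 * sin(pi * s))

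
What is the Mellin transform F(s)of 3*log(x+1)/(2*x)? -3*pi*csc(pi*s)/(2*s - 2)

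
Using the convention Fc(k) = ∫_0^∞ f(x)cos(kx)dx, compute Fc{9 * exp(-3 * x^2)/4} 3 * sqrt(3) * sqrt(pi) * exp(-k^2/12)/8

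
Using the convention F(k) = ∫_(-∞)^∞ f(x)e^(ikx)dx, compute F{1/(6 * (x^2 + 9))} pi * exp(-3 * Abs(k))/18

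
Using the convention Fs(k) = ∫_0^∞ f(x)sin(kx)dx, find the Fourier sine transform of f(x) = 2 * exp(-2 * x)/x 2 * atan(k/2)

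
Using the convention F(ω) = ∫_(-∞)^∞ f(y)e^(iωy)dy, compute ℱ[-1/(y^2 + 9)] -pi*exp(-3*Abs(ω))/3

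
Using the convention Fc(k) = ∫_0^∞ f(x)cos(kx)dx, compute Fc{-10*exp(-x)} -10/(k^2 + 1)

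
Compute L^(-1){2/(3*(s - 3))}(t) 2*exp(3*t)/3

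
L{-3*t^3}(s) -18/s^4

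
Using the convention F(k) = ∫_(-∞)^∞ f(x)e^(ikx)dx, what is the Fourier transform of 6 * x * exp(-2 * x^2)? 3 * sqrt(2) * I * sqrt(pi) * k * exp(-k^2/8)/4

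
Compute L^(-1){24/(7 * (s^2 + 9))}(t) 8 * sin(3 * t)/7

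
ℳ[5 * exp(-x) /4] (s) 5 * gamma(s) /4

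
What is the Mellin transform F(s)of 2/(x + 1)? 2*pi*csc(pi*s)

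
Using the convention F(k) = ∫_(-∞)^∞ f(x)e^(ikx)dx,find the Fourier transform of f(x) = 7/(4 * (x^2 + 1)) 7 * pi * exp(-Abs(k))/4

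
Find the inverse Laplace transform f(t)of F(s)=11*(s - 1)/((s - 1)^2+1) 11*exp(t)*cos(t)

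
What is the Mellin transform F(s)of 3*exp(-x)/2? 3*gamma(s)/2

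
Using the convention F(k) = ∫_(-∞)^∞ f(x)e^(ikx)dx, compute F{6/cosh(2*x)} 3*pi/cosh(pi*k/4)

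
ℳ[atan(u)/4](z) -pi*sec(pi*z/2)/(8*z)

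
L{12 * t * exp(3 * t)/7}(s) 12/(7 * (s - 3)^2)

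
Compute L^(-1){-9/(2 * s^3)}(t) -9 * t^2/4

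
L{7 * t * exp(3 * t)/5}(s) 7/(5 * (s - 3)^2)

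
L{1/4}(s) 1/(4 * s) 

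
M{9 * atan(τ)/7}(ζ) -9 * pi * sec(pi * ζ/2)/(14 * ζ)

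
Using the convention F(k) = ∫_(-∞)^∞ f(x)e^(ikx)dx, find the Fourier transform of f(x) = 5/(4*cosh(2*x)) 5*pi/(8*cosh(pi*k/4))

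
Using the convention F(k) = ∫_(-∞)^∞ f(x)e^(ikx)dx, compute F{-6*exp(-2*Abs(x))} -24/(k^2 + 4)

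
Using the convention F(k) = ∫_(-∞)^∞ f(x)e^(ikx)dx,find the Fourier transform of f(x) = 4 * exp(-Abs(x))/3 8/(3 * (k^2 + 1))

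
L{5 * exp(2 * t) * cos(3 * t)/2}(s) 5 * (s - 2)/(2 * ((s - 2)^2 + 9))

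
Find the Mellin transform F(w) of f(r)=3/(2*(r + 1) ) 3*pi*csc(pi*w) /2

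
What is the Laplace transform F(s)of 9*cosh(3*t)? 9*s/(s^2-9)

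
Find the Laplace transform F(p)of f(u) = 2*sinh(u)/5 2/(5*(p^2 - 1))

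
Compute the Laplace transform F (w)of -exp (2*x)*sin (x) -1/ ( (w - 2)^2 + 1)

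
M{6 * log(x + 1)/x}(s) -6 * pi * csc(pi * s)/(s - 1)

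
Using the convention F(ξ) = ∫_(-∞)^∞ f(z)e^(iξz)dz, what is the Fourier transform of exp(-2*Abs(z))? 4/(ξ^2 + 4)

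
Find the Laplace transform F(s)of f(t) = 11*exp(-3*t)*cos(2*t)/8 11*(s + 3)/(8*((s + 3)^2 + 4))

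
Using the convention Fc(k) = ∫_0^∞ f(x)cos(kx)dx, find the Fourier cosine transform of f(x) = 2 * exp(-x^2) sqrt(pi) * exp(-k^2/4)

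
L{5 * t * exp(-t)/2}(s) 5/(2 * (s + 1)^2)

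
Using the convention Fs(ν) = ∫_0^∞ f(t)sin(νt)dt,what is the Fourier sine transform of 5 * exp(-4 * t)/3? 5 * ν/(3 * (ν^2 + 16))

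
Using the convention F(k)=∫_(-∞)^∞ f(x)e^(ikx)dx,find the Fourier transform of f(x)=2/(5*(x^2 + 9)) 2*pi*exp(-3*Abs(k))/15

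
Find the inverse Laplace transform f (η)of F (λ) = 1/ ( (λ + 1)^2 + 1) exp (-η) * sin (η)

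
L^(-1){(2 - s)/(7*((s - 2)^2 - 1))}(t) -exp(2*t)*cosh(t)/7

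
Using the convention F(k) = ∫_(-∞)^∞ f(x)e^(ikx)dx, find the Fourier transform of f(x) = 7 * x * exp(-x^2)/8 7 * I * sqrt(pi) * k * exp(-k^2/4)/16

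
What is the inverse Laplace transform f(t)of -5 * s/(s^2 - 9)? -5 * cosh(3 * t)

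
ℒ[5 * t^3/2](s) 15/s^4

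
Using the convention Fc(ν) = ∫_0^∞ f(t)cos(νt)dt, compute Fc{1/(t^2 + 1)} pi*exp(-ν)/2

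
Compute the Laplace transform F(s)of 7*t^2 14/s^3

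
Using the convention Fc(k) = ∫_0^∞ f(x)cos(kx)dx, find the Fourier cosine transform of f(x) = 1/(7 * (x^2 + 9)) pi * exp(-3 * k)/42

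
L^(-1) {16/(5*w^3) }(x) 8*x^2/5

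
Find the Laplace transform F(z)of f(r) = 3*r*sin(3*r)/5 18*z/(5*(z^2 + 9)^2)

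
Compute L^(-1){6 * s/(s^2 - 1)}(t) 6 * cosh(t)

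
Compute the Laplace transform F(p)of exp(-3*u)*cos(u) (p + 3)/((p + 3)^2 + 1)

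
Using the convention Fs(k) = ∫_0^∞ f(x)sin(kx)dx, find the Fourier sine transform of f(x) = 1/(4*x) pi/8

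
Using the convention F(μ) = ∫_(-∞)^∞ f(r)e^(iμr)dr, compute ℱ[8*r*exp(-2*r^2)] sqrt(2)*I*sqrt(pi)*μ*exp(-μ^2/8)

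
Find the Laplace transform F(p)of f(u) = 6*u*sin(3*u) 36*p/(p^2 + 9)^2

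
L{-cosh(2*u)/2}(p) -p/(2*p^2-8)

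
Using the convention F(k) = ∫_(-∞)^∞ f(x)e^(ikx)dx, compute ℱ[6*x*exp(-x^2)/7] 3*I*sqrt(pi)*k*exp(-k^2/4)/7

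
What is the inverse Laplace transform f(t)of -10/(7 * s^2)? -10 * t/7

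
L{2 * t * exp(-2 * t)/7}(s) 2/(7 * (s + 2)^2)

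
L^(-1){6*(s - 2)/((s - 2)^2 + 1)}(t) 6*exp(2*t)*cos(t)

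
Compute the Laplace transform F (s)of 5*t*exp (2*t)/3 5/ (3*(s - 2)^2)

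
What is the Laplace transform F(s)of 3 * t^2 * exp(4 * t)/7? 6/(7 * (s - 4)^3)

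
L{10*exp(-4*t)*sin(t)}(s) 10/((s + 4)^2 + 1)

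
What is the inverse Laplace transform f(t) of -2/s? -2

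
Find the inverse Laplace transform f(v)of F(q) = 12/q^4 2 * v^3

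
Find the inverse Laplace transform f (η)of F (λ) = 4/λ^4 2*η^3/3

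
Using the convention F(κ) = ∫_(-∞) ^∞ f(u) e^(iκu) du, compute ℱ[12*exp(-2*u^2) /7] 6*sqrt(2)*sqrt(pi)*exp(-κ^2/8) /7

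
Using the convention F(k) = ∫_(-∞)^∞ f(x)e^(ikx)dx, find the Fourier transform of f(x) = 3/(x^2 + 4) 3*pi*exp(-2*Abs(k))/2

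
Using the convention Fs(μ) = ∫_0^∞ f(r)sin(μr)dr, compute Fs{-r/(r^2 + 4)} -pi * exp(-2 * μ)/2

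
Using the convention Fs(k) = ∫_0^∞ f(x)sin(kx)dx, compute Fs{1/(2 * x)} pi/4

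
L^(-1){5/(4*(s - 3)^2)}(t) 5*t*exp(3*t)/4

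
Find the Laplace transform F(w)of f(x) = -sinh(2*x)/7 -2/(7*w^2-28)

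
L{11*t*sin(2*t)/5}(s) 44*s/(5*(s^2 + 4)^2)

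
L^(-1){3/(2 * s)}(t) 3/2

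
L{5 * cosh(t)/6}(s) 5 * s/(6 * (s^2 - 1))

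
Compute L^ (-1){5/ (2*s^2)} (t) 5*t/2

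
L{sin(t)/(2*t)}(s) atan(1/s)/2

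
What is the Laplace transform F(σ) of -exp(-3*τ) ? -1/(σ + 3) 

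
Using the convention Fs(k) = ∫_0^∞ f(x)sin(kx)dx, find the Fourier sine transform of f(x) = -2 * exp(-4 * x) -2 * k/(k^2+16)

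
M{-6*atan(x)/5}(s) 3*pi*sec(pi*s/2)/(5*s)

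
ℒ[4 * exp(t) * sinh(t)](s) 4/(s * (s - 2))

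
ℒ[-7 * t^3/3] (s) -14/s^4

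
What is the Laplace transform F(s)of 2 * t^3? 12/s^4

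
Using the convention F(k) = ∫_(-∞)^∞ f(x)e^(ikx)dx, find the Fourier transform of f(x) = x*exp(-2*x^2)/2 sqrt(2)*I*sqrt(pi)*k*exp(-k^2/8)/16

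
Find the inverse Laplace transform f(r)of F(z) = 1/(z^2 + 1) sin(r)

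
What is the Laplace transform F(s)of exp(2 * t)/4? 1/(4 * (s - 2))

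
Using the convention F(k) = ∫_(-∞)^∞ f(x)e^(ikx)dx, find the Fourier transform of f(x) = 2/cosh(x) 2*pi/cosh(pi*k/2)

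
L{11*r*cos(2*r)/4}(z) 11*(z^2-4)/(4*(z^2 + 4)^2)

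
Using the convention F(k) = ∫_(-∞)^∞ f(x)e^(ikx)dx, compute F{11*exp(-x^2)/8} 11*sqrt(pi)*exp(-k^2/4)/8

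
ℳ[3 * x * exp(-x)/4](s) 3 * gamma(s + 1)/4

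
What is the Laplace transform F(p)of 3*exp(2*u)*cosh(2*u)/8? 3*(p - 2)/(8*p*(p - 4))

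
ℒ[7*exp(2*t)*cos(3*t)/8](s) 7*(s - 2)/(8*((s - 2)^2 + 9))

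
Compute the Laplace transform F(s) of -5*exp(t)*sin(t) -5/((s - 1) ^2 + 1) 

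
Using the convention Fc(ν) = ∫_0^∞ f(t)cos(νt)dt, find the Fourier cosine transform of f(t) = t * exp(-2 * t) (4 - ν^2)/(ν^2 + 4)^2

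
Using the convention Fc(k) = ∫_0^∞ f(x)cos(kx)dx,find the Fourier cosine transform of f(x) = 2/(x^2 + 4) pi * exp(-2 * k)/2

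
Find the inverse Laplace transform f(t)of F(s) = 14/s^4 7*t^3/3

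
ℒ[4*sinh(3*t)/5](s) 12/(5*(s^2 - 9))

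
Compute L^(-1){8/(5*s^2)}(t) 8*t/5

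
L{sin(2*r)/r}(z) atan(2/z)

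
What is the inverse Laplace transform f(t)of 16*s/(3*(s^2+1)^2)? 8*t*sin(t)/3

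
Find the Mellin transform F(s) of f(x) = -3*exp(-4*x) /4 -3*gamma(s) /(4*2^(2*s) ) 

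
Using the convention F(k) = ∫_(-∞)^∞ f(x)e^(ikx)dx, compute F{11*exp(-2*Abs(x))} 44/(k^2+4)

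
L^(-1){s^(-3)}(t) t^2/2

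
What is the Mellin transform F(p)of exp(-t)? gamma(p)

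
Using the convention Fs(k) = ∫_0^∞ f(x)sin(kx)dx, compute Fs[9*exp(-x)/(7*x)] 9*atan(k)/7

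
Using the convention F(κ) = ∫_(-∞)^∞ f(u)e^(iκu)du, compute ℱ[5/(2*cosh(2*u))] 5*pi/(4*cosh(pi*κ/4))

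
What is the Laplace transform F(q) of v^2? 2/q^3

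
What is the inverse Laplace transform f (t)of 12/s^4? 2 * t^3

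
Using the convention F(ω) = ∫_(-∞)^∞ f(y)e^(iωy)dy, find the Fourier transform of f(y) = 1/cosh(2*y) pi/(2*cosh(pi*ω/4))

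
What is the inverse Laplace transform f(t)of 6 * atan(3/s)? 6 * sin(3 * t)/t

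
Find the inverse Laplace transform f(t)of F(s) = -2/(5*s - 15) -2*exp(3*t)/5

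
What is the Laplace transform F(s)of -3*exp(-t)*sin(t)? -3/((s + 1)^2 + 1)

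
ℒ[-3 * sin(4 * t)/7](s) -12/(7 * s^2 + 112)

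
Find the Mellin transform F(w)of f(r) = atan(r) -pi * sec(pi * w/2)/(2 * w)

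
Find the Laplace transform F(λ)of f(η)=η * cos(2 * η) (λ^2 - 4)/(λ^2+4)^2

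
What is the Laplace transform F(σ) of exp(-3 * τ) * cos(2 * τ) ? (σ + 3) /((σ + 3) ^2 + 4) 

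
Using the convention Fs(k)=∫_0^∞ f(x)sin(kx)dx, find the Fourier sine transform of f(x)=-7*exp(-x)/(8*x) -7*atan(k)/8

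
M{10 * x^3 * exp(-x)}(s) 10 * gamma(s + 3)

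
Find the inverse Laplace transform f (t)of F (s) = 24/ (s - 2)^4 4*t^3*exp (2*t)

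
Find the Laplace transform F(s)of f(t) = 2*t 2/s^2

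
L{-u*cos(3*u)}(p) (9 - p^2)/(p^2 + 9)^2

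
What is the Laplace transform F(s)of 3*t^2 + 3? 3/s + 6/s^3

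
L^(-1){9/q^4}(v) 3*v^3/2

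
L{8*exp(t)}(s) 8/(s - 1)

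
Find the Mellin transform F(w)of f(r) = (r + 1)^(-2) (-pi * w + pi)/sin(pi * w)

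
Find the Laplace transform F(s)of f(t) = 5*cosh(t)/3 5*s/(3*(s^2-1))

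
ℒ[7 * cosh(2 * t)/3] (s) 7 * s/(3 * (s^2 - 4))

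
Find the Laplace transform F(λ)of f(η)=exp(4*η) 1/(λ - 4)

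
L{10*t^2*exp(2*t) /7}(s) 20/(7*(s - 2) ^3) 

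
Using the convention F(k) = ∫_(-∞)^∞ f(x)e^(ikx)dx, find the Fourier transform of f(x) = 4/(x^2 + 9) 4*pi*exp(-3*Abs(k))/3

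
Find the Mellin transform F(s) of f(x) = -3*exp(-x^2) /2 -3*gamma(s/2) /4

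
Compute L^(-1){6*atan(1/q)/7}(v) 6*sin(v)/(7*v)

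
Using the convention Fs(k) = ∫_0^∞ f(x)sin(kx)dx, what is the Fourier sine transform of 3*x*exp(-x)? 6*k/(k^2+1)^2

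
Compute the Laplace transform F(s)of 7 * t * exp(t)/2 7/(2 * (s - 1)^2)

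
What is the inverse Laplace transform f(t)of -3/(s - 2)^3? -3*t^2*exp(2*t)/2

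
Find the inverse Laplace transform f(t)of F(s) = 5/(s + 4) 5*exp(-4*t)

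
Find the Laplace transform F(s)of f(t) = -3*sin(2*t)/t -3*atan(2/s)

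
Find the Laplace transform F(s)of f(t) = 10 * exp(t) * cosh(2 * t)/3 10 * (s - 1)/(3 * ((s - 1)^2 - 4))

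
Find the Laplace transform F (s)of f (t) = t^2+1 2/s^3+1/s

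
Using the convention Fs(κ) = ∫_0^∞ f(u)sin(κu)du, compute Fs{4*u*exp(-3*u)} 24*κ/(κ^2+9)^2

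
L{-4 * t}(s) -4/s^2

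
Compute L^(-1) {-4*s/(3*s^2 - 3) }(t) -4*cosh(t) /3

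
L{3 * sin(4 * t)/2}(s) 6/(s^2 + 16)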